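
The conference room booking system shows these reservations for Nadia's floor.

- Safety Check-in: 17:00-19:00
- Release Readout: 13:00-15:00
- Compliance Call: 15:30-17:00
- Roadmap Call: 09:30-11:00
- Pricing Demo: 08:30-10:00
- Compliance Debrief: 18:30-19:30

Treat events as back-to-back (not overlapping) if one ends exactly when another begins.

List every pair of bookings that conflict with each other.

Sorted by start: Pricing Demo, Roadmap Call, Release Readout, Compliance Call, Safety Check-in, Compliance Debrief.
Roadmap Call starts before Pricing Demo ends → Pricing Demo and Roadmap Call overlap.
Release Readout starts after Pricing Demo ends — done with Pricing Demo.
Release Readout starts after Roadmap Call ends — done with Roadmap Call.
Compliance Call starts after Release Readout ends — done with Release Readout.
Safety Check-in starts exactly when Compliance Call ends (back-to-back, no overlap) — done with Compliance Call.
Compliance Debrief starts before Safety Check-in ends → Safety Check-in and Compliance Debrief overlap.

Compliance Debrief & Safety Check-in, Pricing Demo & Roadmap Call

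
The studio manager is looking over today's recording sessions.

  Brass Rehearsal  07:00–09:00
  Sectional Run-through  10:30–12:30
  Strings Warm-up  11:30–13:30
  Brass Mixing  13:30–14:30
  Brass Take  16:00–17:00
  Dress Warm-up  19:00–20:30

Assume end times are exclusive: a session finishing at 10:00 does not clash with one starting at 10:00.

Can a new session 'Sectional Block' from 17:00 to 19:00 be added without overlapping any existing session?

Yes — the slot is free

Brass Rehearsal: ends 09:00 at or before Sectional Block starts 17:00 → clear.
Sectional Run-through: ends 12:30 at or before Sectional Block starts 17:00 → clear.
Strings Warm-up: ends 13:30 at or before Sectional Block starts 17:00 → clear.
Brass Mixing: ends 14:30 at or before Sectional Block starts 17:00 → clear.
Brass Take: ends 17:00 at or before Sectional Block starts 17:00 → clear.
Dress Warm-up: starts 19:00 at or after Sectional Block ends 19:00 → clear.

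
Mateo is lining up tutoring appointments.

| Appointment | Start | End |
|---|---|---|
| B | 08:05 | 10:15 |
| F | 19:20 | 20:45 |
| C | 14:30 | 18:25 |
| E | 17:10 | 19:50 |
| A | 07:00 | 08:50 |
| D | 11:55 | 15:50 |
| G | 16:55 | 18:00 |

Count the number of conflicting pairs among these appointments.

6

Sorted by start: A, B, D, C, G, E, F.
B starts before A ends → A and B overlap.
D starts after A ends, so A has no further overlaps.
D starts after B ends, so B has no further overlaps.
C starts before D ends → D and C overlap.
G starts after D ends, so D has no further overlaps.
G starts before C ends → C and G overlap.
E starts before C ends → C and E overlap.
F starts after C ends.
E starts before G ends → G and E overlap.
F starts after G ends.
F starts before E ends → E and F overlap.
Overlapping pairs: A & B, C & D, C & E, C & G, E & F, E & G — 6 in total.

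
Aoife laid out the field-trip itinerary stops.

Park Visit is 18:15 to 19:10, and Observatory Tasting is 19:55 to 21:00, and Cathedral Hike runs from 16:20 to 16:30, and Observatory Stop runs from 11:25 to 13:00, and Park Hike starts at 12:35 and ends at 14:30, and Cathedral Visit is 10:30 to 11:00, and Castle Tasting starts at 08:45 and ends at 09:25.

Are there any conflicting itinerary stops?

Sorted by start: Castle Tasting, Cathedral Visit, Observatory Stop, Park Hike, Cathedral Hike, Park Visit, Observatory Tasting.
Cathedral Visit starts after Castle Tasting ends — done with Castle Tasting.
Observatory Stop starts after Cathedral Visit ends — done with Cathedral Visit.
Park Hike starts before Observatory Stop ends → Observatory Stop and Park Hike overlap.
That's a conflict, so the schedule is not conflict-free.

Yes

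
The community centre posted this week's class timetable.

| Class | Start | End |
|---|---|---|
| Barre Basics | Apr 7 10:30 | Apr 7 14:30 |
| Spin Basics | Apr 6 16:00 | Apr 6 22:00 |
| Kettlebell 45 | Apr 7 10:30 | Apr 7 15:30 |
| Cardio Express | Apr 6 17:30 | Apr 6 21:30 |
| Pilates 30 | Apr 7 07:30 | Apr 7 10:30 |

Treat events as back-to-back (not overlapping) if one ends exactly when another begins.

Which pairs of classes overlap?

Barre Basics & Kettlebell 45, Cardio Express & Spin Basics

Sorted by start: Spin Basics, Cardio Express, Pilates 30, Kettlebell 45, Barre Basics.
Cardio Express starts before Spin Basics ends → Spin Basics and Cardio Express overlap.
Pilates 30 starts after Spin Basics ends; Spin Basics is clear from here.
Pilates 30 starts after Cardio Express ends; Cardio Express is clear from here.
Kettlebell 45 starts exactly when Pilates 30 ends (back-to-back, no overlap); Pilates 30 is clear from here.
Barre Basics starts before Kettlebell 45 ends → Kettlebell 45 and Barre Basics overlap.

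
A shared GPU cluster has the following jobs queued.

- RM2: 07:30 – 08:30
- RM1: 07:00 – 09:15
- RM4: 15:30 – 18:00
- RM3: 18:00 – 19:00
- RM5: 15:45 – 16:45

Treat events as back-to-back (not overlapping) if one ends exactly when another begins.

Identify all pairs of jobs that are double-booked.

RM1 & RM2, RM4 & RM5

Sorted by start: RM1, RM2, RM4, RM5, RM3.
RM2 starts before RM1 ends → RM1 and RM2 overlap.
RM4 starts after RM1 ends, so RM1 has no further overlaps.
RM4 starts after RM2 ends, so RM2 has no further overlaps.
RM5 starts before RM4 ends → RM4 and RM5 overlap.
RM3 starts exactly when RM4 ends (back-to-back, no overlap).
RM3 starts after RM5 ends.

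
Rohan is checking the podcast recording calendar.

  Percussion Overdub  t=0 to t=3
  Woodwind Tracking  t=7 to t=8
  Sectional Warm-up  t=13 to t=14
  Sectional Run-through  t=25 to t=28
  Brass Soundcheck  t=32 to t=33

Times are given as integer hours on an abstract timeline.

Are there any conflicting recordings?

Sorted by start: Percussion Overdub, Woodwind Tracking, Sectional Warm-up, Sectional Run-through, Brass Soundcheck.
Woodwind Tracking starts after Percussion Overdub ends, so nothing later overlaps Percussion Overdub either.
Sectional Warm-up starts after Woodwind Tracking ends, so nothing later overlaps Woodwind Tracking either.
Sectional Run-through starts after Sectional Warm-up ends, so nothing later overlaps Sectional Warm-up either.
Brass Soundcheck starts after Sectional Run-through ends.
Every pair is clear; the schedule has no overlaps.

No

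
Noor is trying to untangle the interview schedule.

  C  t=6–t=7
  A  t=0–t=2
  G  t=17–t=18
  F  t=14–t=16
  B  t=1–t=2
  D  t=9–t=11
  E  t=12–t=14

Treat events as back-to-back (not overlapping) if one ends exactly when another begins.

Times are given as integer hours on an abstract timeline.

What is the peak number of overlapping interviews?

2

Sort all start/end points and keep a running count:
t=0 start A → 1
t=1 start B → 2
t=2 end A → 1
t=2 end B → 0
t=6 start C → 1
t=7 end C → 0
t=9 start D → 1
t=11 end D → 0
t=12 start E → 1
t=14 end E → 0
t=14 start F → 1
t=16 end F → 0
t=17 start G → 1
t=18 end G → 0
Peak is 2, at t=1 (A, B).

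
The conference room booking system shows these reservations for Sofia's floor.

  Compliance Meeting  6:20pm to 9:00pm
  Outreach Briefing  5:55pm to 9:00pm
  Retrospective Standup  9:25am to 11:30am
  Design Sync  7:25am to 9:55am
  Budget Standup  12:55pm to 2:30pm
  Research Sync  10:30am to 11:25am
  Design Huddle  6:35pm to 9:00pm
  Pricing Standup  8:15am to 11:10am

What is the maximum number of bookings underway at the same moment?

Sort all start/end points and keep a running count:
7:25am start Design Sync → 1
8:15am start Pricing Standup → 2
9:25am start Retrospective Standup → 3
9:55am end Design Sync → 2
10:30am start Research Sync → 3
11:10am end Pricing Standup → 2
11:25am end Research Sync → 1
11:30am end Retrospective Standup → 0
12:55pm start Budget Standup → 1
2:30pm end Budget Standup → 0
5:55pm start Outreach Briefing → 1
6:20pm start Compliance Meeting → 2
6:35pm start Design Huddle → 3
9:00pm end Compliance Meeting → 2
9:00pm end Design Huddle → 1
9:00pm end Outreach Briefing → 0
Peak is 3, at 9:25am (Design Sync, Pricing Standup, Retrospective Standup).

3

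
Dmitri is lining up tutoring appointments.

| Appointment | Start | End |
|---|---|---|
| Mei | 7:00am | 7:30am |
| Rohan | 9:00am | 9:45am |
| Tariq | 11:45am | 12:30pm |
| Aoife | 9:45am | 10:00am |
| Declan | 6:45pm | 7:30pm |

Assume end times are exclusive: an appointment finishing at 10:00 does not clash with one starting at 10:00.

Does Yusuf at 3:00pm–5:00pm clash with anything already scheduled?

Mei: ends 7:30am at or before Yusuf starts 3:00pm → clear.
Rohan: ends 9:45am at or before Yusuf starts 3:00pm → clear.
Aoife: ends 10:00am at or before Yusuf starts 3:00pm → clear.
Tariq: ends 12:30pm at or before Yusuf starts 3:00pm → clear.
Declan: starts 6:45pm at or after Yusuf ends 5:00pm → clear.

No — it doesn't clash with anything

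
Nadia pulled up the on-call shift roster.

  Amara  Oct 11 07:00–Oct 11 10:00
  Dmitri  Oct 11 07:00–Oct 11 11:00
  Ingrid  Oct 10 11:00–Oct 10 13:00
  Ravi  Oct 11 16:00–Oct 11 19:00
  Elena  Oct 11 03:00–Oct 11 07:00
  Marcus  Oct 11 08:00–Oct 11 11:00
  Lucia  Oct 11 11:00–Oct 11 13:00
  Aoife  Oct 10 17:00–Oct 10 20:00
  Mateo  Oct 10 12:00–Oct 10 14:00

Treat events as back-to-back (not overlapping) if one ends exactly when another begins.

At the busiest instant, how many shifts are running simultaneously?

3

Sweep the timeline, counting +1 at each start and −1 at each end (ends before starts at a tie):
Oct 10 11:00 start Ingrid → 1
Oct 10 12:00 start Mateo → 2
Oct 10 13:00 end Ingrid → 1
Oct 10 14:00 end Mateo → 0
Oct 10 17:00 start Aoife → 1
Oct 10 20:00 end Aoife → 0
Oct 11 03:00 start Elena → 1
Oct 11 07:00 end Elena → 0
Oct 11 07:00 start Amara → 1
Oct 11 07:00 start Dmitri → 2
Oct 11 08:00 start Marcus → 3
Oct 11 10:00 end Amara → 2
Oct 11 11:00 end Dmitri → 1
Oct 11 11:00 end Marcus → 0
Oct 11 11:00 start Lucia → 1
Oct 11 13:00 end Lucia → 0
Oct 11 16:00 start Ravi → 1
Oct 11 19:00 end Ravi → 0
Peak is 3, at Oct 11 08:00 (Amara, Dmitri, Marcus).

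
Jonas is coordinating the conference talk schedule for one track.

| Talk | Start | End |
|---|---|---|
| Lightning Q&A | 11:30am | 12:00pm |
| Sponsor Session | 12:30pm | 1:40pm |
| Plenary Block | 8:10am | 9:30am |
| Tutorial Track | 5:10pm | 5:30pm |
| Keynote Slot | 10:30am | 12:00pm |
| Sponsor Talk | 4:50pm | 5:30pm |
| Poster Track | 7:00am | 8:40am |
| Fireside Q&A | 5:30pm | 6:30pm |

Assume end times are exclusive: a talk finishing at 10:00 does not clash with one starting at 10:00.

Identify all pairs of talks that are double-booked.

Check each pair: they overlap iff neither finishes before the other starts.
Sorted by start: Poster Track, Plenary Block, Keynote Slot, Lightning Q&A, Sponsor Session, Sponsor Talk, Tutorial Track, Fireside Q&A.
Plenary Block starts before Poster Track ends → Poster Track and Plenary Block overlap.
Keynote Slot starts after Poster Track ends, so Poster Track has no further overlaps.
Keynote Slot starts after Plenary Block ends, so Plenary Block has no further overlaps.
Lightning Q&A starts before Keynote Slot ends → Keynote Slot and Lightning Q&A overlap.
Sponsor Session starts after Keynote Slot ends, so Keynote Slot has no further overlaps.
Sponsor Session starts after Lightning Q&A ends, so Lightning Q&A has no further overlaps.
Sponsor Talk starts after Sponsor Session ends, so Sponsor Session has no further overlaps.
Tutorial Track starts before Sponsor Talk ends → Sponsor Talk and Tutorial Track overlap.
Fireside Q&A starts exactly when Sponsor Talk ends (back-to-back, no overlap).
Fireside Q&A starts exactly when Tutorial Track ends (back-to-back, no overlap).

Keynote Slot & Lightning Q&A, Plenary Block & Poster Track, Sponsor Talk & Tutorial Track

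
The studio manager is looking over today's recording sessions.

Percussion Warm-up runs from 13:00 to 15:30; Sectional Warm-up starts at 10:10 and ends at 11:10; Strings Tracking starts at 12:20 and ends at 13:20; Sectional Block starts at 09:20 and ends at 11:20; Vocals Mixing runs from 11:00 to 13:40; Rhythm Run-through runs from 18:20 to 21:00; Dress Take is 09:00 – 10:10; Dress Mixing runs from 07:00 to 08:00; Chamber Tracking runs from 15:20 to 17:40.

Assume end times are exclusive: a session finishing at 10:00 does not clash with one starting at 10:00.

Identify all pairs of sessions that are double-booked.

Sorted by start: Dress Mixing, Dress Take, Sectional Block, Sectional Warm-up, Vocals Mixing, Strings Tracking, Percussion Warm-up, Chamber Tracking, Rhythm Run-through.
Dress Take starts after Dress Mixing ends — done with Dress Mixing.
Sectional Block starts before Dress Take ends → Dress Take and Sectional Block overlap.
Sectional Warm-up starts exactly when Dress Take ends (back-to-back, no overlap) — done with Dress Take.
Sectional Warm-up starts before Sectional Block ends → Sectional Block and Sectional Warm-up overlap.
Vocals Mixing starts before Sectional Block ends → Sectional Block and Vocals Mixing overlap.
Strings Tracking starts after Sectional Block ends — done with Sectional Block.
Vocals Mixing starts before Sectional Warm-up ends → Sectional Warm-up and Vocals Mixing overlap.
Strings Tracking starts after Sectional Warm-up ends — done with Sectional Warm-up.
Strings Tracking starts before Vocals Mixing ends → Vocals Mixing and Strings Tracking overlap.
Percussion Warm-up starts before Vocals Mixing ends → Vocals Mixing and Percussion Warm-up overlap.
Chamber Tracking starts after Vocals Mixing ends — done with Vocals Mixing.
Percussion Warm-up starts before Strings Tracking ends → Strings Tracking and Percussion Warm-up overlap.
Chamber Tracking starts after Strings Tracking ends — done with Strings Tracking.
Chamber Tracking starts before Percussion Warm-up ends → Percussion Warm-up and Chamber Tracking overlap.
Rhythm Run-through starts after Percussion Warm-up ends.
Rhythm Run-through starts after Chamber Tracking ends.

Chamber Tracking & Percussion Warm-up, Dress Take & Sectional Block, Percussion Warm-up & Strings Tracking, Percussion Warm-up & Vocals Mixing, Sectional Block & Sectional Warm-up, Sectional Block & Vocals Mixing, Sectional Warm-up & Vocals Mixing, Strings Tracking & Vocals Mixing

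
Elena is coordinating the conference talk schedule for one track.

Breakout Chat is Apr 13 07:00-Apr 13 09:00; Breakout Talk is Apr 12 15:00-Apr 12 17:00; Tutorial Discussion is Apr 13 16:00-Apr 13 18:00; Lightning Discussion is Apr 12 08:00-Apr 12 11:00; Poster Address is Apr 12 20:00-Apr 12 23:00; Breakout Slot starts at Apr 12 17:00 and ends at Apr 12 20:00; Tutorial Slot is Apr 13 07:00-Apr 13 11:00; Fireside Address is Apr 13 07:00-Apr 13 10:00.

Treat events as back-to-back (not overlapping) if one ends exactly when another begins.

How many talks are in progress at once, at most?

Walk through starts and ends in time order (an end at T is processed before a start at T):
Apr 12 08:00 start Lightning Discussion → 1
Apr 12 11:00 end Lightning Discussion → 0
Apr 12 15:00 start Breakout Talk → 1
Apr 12 17:00 end Breakout Talk → 0
Apr 12 17:00 start Breakout Slot → 1
Apr 12 20:00 end Breakout Slot → 0
Apr 12 20:00 start Poster Address → 1
Apr 12 23:00 end Poster Address → 0
Apr 13 07:00 start Breakout Chat → 1
Apr 13 07:00 start Fireside Address → 2
Apr 13 07:00 start Tutorial Slot → 3
Apr 13 09:00 end Breakout Chat → 2
Apr 13 10:00 end Fireside Address → 1
Apr 13 11:00 end Tutorial Slot → 0
Apr 13 16:00 start Tutorial Discussion → 1
Apr 13 18:00 end Tutorial Discussion → 0
Peak is 3, at Apr 13 07:00 (Breakout Chat, Fireside Address, Tutorial Slot).

3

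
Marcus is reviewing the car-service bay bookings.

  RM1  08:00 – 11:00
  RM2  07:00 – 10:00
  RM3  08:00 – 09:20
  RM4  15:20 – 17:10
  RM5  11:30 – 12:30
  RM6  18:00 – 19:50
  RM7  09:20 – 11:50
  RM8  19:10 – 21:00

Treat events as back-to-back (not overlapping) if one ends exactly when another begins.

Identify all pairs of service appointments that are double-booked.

RM1 & RM2, RM1 & RM3, RM1 & RM7, RM2 & RM3, RM2 & RM7, RM5 & RM7, RM6 & RM8

Sorted by start: RM2, RM1, RM3, RM7, RM5, RM4, RM6, RM8.
RM1 starts before RM2 ends → RM2 and RM1 overlap.
RM3 starts before RM2 ends → RM2 and RM3 overlap.
RM7 starts before RM2 ends → RM2 and RM7 overlap.
RM5 starts after RM2 ends; RM2 is clear from here.
RM3 starts before RM1 ends → RM1 and RM3 overlap.
RM7 starts before RM1 ends → RM1 and RM7 overlap.
RM5 starts after RM1 ends; RM1 is clear from here.
RM7 starts exactly when RM3 ends (back-to-back, no overlap); RM3 is clear from here.
RM5 starts before RM7 ends → RM7 and RM5 overlap.
RM4 starts after RM7 ends; RM7 is clear from here.
RM4 starts after RM5 ends; RM5 is clear from here.
RM6 starts after RM4 ends; RM4 is clear from here.
RM8 starts before RM6 ends → RM6 and RM8 overlap.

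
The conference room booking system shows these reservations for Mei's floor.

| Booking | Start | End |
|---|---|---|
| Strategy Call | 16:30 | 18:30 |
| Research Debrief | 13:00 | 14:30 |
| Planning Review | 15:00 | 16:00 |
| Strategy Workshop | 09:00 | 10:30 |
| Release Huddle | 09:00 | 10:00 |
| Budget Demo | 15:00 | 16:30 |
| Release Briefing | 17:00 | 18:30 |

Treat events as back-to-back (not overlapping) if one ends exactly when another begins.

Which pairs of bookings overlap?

Budget Demo & Planning Review, Release Briefing & Strategy Call, Release Huddle & Strategy Workshop

Sorted by start: Strategy Workshop, Release Huddle, Research Debrief, Budget Demo, Planning Review, Strategy Call, Release Briefing.
Release Huddle starts before Strategy Workshop ends → Strategy Workshop and Release Huddle overlap.
Research Debrief starts after Strategy Workshop ends, so Strategy Workshop has no further overlaps.
Research Debrief starts after Release Huddle ends, so Release Huddle has no further overlaps.
Budget Demo starts after Research Debrief ends, so Research Debrief has no further overlaps.
Planning Review starts before Budget Demo ends → Budget Demo and Planning Review overlap.
Strategy Call starts exactly when Budget Demo ends (back-to-back, no overlap), so Budget Demo has no further overlaps.
Strategy Call starts after Planning Review ends, so Planning Review has no further overlaps.
Release Briefing starts before Strategy Call ends → Strategy Call and Release Briefing overlap.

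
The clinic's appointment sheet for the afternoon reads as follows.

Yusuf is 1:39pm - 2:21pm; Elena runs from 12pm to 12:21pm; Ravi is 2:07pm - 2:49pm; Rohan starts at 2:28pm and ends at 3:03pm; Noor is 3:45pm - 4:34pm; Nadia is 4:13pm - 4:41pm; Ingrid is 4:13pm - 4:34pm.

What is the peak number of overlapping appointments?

3

Sort all start/end points and keep a running count:
12pm start Elena → 1
12:21pm end Elena → 0
1:39pm start Yusuf → 1
2:07pm start Ravi → 2
2:21pm end Yusuf → 1
2:28pm start Rohan → 2
2:49pm end Ravi → 1
3:03pm end Rohan → 0
3:45pm start Noor → 1
4:13pm start Ingrid → 2
4:13pm start Nadia → 3
4:34pm end Ingrid → 2
4:34pm end Noor → 1
4:41pm end Nadia → 0
Peak is 3, at 4:13pm (Ingrid, Nadia, Noor).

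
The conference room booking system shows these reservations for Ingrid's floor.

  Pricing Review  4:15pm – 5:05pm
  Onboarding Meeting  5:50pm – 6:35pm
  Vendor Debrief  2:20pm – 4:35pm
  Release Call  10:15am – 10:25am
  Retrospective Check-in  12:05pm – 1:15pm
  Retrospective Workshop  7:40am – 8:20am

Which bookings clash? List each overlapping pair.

Sorted by start: Retrospective Workshop, Release Call, Retrospective Check-in, Vendor Debrief, Pricing Review, Onboarding Meeting.
Release Call starts after Retrospective Workshop ends; Retrospective Workshop is clear from here.
Retrospective Check-in starts after Release Call ends; Release Call is clear from here.
Vendor Debrief starts after Retrospective Check-in ends; Retrospective Check-in is clear from here.
Pricing Review starts before Vendor Debrief ends → Vendor Debrief and Pricing Review overlap.
Onboarding Meeting starts after Vendor Debrief ends.
Onboarding Meeting starts after Pricing Review ends.

Pricing Review & Vendor Debrief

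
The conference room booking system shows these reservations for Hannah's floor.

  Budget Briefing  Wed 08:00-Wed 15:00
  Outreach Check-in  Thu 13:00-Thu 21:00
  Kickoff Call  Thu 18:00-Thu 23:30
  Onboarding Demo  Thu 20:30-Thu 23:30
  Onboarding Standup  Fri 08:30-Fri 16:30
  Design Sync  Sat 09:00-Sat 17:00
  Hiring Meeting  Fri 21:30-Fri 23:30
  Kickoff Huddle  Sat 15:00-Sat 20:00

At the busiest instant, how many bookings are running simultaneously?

Walk through starts and ends in time order (an end at T is processed before a start at T):
Wed 08:00 start Budget Briefing → 1
Wed 15:00 end Budget Briefing → 0
Thu 13:00 start Outreach Check-in → 1
Thu 18:00 start Kickoff Call → 2
Thu 20:30 start Onboarding Demo → 3
Thu 21:00 end Outreach Check-in → 2
Thu 23:30 end Kickoff Call → 1
Thu 23:30 end Onboarding Demo → 0
Fri 08:30 start Onboarding Standup → 1
Fri 16:30 end Onboarding Standup → 0
Fri 21:30 start Hiring Meeting → 1
Fri 23:30 end Hiring Meeting → 0
Sat 09:00 start Design Sync → 1
Sat 15:00 start Kickoff Huddle → 2
Sat 17:00 end Design Sync → 1
Sat 20:00 end Kickoff Huddle → 0
Peak is 3, at Thu 20:30 (Kickoff Call, Onboarding Demo, Outreach Check-in).

3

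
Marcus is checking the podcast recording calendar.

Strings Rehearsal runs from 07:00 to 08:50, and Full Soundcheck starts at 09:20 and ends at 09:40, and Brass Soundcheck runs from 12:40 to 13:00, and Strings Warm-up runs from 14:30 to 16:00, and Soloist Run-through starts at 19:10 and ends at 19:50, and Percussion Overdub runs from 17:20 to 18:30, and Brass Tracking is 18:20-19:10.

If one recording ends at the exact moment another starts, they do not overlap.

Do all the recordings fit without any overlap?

Check each pair: they overlap iff neither finishes before the other starts.
Sorted by start: Strings Rehearsal, Full Soundcheck, Brass Soundcheck, Strings Warm-up, Percussion Overdub, Brass Tracking, Soloist Run-through.
Full Soundcheck starts after Strings Rehearsal ends — done with Strings Rehearsal.
Brass Soundcheck starts after Full Soundcheck ends — done with Full Soundcheck.
Strings Warm-up starts after Brass Soundcheck ends — done with Brass Soundcheck.
Percussion Overdub starts after Strings Warm-up ends — done with Strings Warm-up.
Brass Tracking starts before Percussion Overdub ends → Percussion Overdub and Brass Tracking overlap.
That's a conflict, so the schedule is not conflict-free.

No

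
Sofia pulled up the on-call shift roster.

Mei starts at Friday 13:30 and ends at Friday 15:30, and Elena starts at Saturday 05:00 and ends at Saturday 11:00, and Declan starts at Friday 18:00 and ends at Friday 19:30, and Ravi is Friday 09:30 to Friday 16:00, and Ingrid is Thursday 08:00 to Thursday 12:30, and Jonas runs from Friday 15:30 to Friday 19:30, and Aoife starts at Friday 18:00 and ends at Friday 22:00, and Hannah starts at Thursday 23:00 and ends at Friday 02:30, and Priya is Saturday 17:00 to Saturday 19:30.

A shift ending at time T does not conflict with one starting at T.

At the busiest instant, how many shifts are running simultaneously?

Walk through starts and ends in time order (an end at T is processed before a start at T):
Thursday 08:00 start Ingrid → 1
Thursday 12:30 end Ingrid → 0
Thursday 23:00 start Hannah → 1
Friday 02:30 end Hannah → 0
Friday 09:30 start Ravi → 1
Friday 13:30 start Mei → 2
Friday 15:30 end Mei → 1
Friday 15:30 start Jonas → 2
Friday 16:00 end Ravi → 1
Friday 18:00 start Aoife → 2
Friday 18:00 start Declan → 3
Friday 19:30 end Declan → 2
Friday 19:30 end Jonas → 1
Friday 22:00 end Aoife → 0
Saturday 05:00 start Elena → 1
Saturday 11:00 end Elena → 0
Saturday 17:00 start Priya → 1
Saturday 19:30 end Priya → 0
Peak is 3, at Friday 18:00 (Aoife, Declan, Jonas).

3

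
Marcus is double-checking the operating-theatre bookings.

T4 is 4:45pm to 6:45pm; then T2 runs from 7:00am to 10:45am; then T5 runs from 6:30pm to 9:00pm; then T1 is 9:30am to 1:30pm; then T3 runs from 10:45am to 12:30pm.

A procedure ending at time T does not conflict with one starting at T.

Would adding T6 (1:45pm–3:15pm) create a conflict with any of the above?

No — it doesn't clash with anything

T2: ends 10:45am at or before T6 starts 1:45pm → clear.
T1: ends 1:30pm at or before T6 starts 1:45pm → clear.
T3: ends 12:30pm at or before T6 starts 1:45pm → clear.
T4: starts 4:45pm at or after T6 ends 3:15pm → clear.
T5: starts 6:30pm at or after T6 ends 3:15pm → clear.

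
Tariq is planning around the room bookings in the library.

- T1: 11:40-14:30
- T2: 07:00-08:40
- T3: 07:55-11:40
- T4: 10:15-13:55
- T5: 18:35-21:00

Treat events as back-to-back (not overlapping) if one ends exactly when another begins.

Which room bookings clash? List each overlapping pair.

T1 & T4, T2 & T3, T3 & T4

Sorted by start: T2, T3, T4, T1, T5.
T3 starts before T2 ends → T2 and T3 overlap.
T4 starts after T2 ends; T2 is clear from here.
T4 starts before T3 ends → T3 and T4 overlap.
T1 starts exactly when T3 ends (back-to-back, no overlap); T3 is clear from here.
T1 starts before T4 ends → T4 and T1 overlap.
T5 starts after T4 ends.
T5 starts after T1 ends.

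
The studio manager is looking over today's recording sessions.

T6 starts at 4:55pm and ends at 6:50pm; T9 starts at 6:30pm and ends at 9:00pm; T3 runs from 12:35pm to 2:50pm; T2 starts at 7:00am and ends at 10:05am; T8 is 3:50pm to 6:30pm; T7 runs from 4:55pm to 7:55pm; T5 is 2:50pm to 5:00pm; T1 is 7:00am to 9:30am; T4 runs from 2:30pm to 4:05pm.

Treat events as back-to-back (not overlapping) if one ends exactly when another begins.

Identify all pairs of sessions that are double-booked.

T1 & T2, T3 & T4, T4 & T5, T4 & T8, T5 & T6, T5 & T7, T5 & T8, T6 & T7, T6 & T8, T6 & T9, T7 & T8, T7 & T9

Two intervals overlap when each starts before the other ends.
Sorted by start: T1, T2, T3, T4, T5, T8, T6, T7, T9.
T2 starts before T1 ends → T1 and T2 overlap.
T3 starts after T1 ends — done with T1.
T3 starts after T2 ends — done with T2.
T4 starts before T3 ends → T3 and T4 overlap.
T5 starts exactly when T3 ends (back-to-back, no overlap) — done with T3.
T5 starts before T4 ends → T4 and T5 overlap.
T8 starts before T4 ends → T4 and T8 overlap.
T6 starts after T4 ends — done with T4.
T8 starts before T5 ends → T5 and T8 overlap.
T6 starts before T5 ends → T5 and T6 overlap.
T7 starts before T5 ends → T5 and T7 overlap.
T9 starts after T5 ends.
T6 starts before T8 ends → T8 and T6 overlap.
T7 starts before T8 ends → T8 and T7 overlap.
T9 starts exactly when T8 ends (back-to-back, no overlap).
T7 starts before T6 ends → T6 and T7 overlap.
T9 starts before T6 ends → T6 and T9 overlap.
T9 starts before T7 ends → T7 and T9 overlap.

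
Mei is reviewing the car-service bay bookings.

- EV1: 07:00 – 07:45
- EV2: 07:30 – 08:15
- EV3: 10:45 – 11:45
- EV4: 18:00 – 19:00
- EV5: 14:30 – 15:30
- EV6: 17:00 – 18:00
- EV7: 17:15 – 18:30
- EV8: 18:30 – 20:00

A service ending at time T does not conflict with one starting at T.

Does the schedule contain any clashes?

Yes

Two intervals overlap when each starts before the other ends.
Sorted by start: EV1, EV2, EV3, EV5, EV6, EV7, EV4, EV8.
EV2 starts before EV1 ends → EV1 and EV2 overlap.
That's a conflict, so the schedule is not conflict-free.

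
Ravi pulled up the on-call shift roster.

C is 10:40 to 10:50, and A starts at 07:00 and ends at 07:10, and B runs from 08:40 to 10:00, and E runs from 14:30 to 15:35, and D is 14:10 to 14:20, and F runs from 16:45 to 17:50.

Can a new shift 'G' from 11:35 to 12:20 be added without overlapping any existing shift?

Yes — the slot is free

A: ends 07:10 at or before G starts 11:35 → clear.
B: ends 10:00 at or before G starts 11:35 → clear.
C: ends 10:50 at or before G starts 11:35 → clear.
D: starts 14:10 at or after G ends 12:20 → clear.
E: starts 14:30 at or after G ends 12:20 → clear.
F: starts 16:45 at or after G ends 12:20 → clear.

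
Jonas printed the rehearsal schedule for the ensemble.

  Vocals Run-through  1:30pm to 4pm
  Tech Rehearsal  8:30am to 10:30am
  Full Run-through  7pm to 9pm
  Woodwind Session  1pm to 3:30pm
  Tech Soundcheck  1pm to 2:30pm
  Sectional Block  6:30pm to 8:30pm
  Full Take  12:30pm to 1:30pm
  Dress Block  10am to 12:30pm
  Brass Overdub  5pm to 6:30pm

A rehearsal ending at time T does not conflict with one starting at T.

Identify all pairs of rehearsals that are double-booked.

Dress Block & Tech Rehearsal, Full Run-through & Sectional Block, Full Take & Tech Soundcheck, Full Take & Woodwind Session, Tech Soundcheck & Vocals Run-through, Tech Soundcheck & Woodwind Session, Vocals Run-through & Woodwind Session

Sorted by start: Tech Rehearsal, Dress Block, Full Take, Woodwind Session, Tech Soundcheck, Vocals Run-through, Brass Overdub, Sectional Block, Full Run-through.
Dress Block starts before Tech Rehearsal ends → Tech Rehearsal and Dress Block overlap.
Full Take starts after Tech Rehearsal ends — done with Tech Rehearsal.
Full Take starts exactly when Dress Block ends (back-to-back, no overlap) — done with Dress Block.
Woodwind Session starts before Full Take ends → Full Take and Woodwind Session overlap.
Tech Soundcheck starts before Full Take ends → Full Take and Tech Soundcheck overlap.
Vocals Run-through starts exactly when Full Take ends (back-to-back, no overlap) — done with Full Take.
Tech Soundcheck starts before Woodwind Session ends → Woodwind Session and Tech Soundcheck overlap.
Vocals Run-through starts before Woodwind Session ends → Woodwind Session and Vocals Run-through overlap.
Brass Overdub starts after Woodwind Session ends — done with Woodwind Session.
Vocals Run-through starts before Tech Soundcheck ends → Tech Soundcheck and Vocals Run-through overlap.
Brass Overdub starts after Tech Soundcheck ends — done with Tech Soundcheck.
Brass Overdub starts after Vocals Run-through ends — done with Vocals Run-through.
Sectional Block starts exactly when Brass Overdub ends (back-to-back, no overlap) — done with Brass Overdub.
Full Run-through starts before Sectional Block ends → Sectional Block and Full Run-through overlap.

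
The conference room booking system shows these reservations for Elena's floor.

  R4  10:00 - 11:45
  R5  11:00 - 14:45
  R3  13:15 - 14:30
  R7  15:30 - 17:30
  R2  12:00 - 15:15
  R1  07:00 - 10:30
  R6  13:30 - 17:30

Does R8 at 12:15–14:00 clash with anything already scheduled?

Yes — it overlaps R2, R3, R5, R6

R1: ends 10:30 at or before R8 starts 12:15 → clear.
R4: ends 11:45 at or before R8 starts 12:15 → clear.
R5: starts 11:00 before R8 ends 14:00, and ends 14:45 after R8 starts 12:15 → overlap.
R2: starts 12:00 before R8 ends 14:00, and ends 15:15 after R8 starts 12:15 → overlap.
R3: starts 13:15 before R8 ends 14:00, and ends 14:30 after R8 starts 12:15 → overlap.
R6: starts 13:30 before R8 ends 14:00, and ends 17:30 after R8 starts 12:15 → overlap.
R7: starts 15:30 at or after R8 ends 14:00 → clear.
R8 overlaps R2, R3, R5, R6.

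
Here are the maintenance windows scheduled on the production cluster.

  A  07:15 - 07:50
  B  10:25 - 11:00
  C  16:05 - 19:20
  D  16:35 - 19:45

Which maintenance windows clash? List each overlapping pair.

Two intervals overlap when each starts before the other ends.
Sorted by start: A, B, C, D.
B starts after A ends, so nothing later overlaps A either.
C starts after B ends, so nothing later overlaps B either.
D starts before C ends → C and D overlap.

C & D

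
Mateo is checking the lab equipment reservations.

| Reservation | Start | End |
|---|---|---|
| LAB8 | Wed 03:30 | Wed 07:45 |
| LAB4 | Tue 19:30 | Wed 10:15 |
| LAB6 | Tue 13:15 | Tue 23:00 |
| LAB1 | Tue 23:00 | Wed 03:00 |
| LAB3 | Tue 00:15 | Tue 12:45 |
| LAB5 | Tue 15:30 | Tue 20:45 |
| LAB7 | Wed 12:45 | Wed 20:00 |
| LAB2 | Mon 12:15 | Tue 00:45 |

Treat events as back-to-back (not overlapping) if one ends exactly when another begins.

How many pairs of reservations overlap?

Check each pair: they overlap iff neither finishes before the other starts.
Sorted by start: LAB2, LAB3, LAB6, LAB5, LAB4, LAB1, LAB8, LAB7.
LAB3 starts before LAB2 ends → LAB2 and LAB3 overlap.
LAB6 starts after LAB2 ends — done with LAB2.
LAB6 starts after LAB3 ends — done with LAB3.
LAB5 starts before LAB6 ends → LAB6 and LAB5 overlap.
LAB4 starts before LAB6 ends → LAB6 and LAB4 overlap.
LAB1 starts exactly when LAB6 ends (back-to-back, no overlap) — done with LAB6.
LAB4 starts before LAB5 ends → LAB5 and LAB4 overlap.
LAB1 starts after LAB5 ends — done with LAB5.
LAB1 starts before LAB4 ends → LAB4 and LAB1 overlap.
LAB8 starts before LAB4 ends → LAB4 and LAB8 overlap.
LAB7 starts after LAB4 ends.
LAB8 starts after LAB1 ends — done with LAB1.
LAB7 starts after LAB8 ends.
Overlapping pairs: LAB1 & LAB4, LAB2 & LAB3, LAB4 & LAB5, LAB4 & LAB6, LAB4 & LAB8, LAB5 & LAB6 — 6 in total.

6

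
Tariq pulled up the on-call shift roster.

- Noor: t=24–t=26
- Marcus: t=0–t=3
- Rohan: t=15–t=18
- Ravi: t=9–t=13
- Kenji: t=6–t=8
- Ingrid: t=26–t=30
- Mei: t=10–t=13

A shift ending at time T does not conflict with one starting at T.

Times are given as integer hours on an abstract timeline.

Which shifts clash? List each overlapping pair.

Mei & Ravi

Sorted by start: Marcus, Kenji, Ravi, Mei, Rohan, Noor, Ingrid.
Kenji starts after Marcus ends, so Marcus has no further overlaps.
Ravi starts after Kenji ends, so Kenji has no further overlaps.
Mei starts before Ravi ends → Ravi and Mei overlap.
Rohan starts after Ravi ends, so Ravi has no further overlaps.
Rohan starts after Mei ends, so Mei has no further overlaps.
Noor starts after Rohan ends, so Rohan has no further overlaps.
Ingrid starts exactly when Noor ends (back-to-back, no overlap).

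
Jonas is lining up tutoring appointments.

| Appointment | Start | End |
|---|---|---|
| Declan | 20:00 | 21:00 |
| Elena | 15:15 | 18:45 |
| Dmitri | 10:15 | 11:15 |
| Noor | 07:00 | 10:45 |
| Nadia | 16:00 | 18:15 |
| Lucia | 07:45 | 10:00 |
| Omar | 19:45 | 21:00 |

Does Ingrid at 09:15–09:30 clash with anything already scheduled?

Yes — it overlaps Lucia, Noor

Noor: starts 07:00 before Ingrid ends 09:30, and ends 10:45 after Ingrid starts 09:15 → overlap.
Lucia: starts 07:45 before Ingrid ends 09:30, and ends 10:00 after Ingrid starts 09:15 → overlap.
Dmitri: starts 10:15 at or after Ingrid ends 09:30 → clear.
Elena: starts 15:15 at or after Ingrid ends 09:30 → clear.
Nadia: starts 16:00 at or after Ingrid ends 09:30 → clear.
Omar: starts 19:45 at or after Ingrid ends 09:30 → clear.
Declan: starts 20:00 at or after Ingrid ends 09:30 → clear.
Ingrid overlaps Noor, Lucia.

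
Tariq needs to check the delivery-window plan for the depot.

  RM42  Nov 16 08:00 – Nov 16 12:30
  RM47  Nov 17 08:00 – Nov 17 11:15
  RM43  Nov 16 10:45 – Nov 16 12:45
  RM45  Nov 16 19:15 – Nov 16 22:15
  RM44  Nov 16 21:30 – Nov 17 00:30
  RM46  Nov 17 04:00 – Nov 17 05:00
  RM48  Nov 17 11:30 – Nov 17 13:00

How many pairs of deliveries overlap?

Sorted by start: RM42, RM43, RM45, RM44, RM46, RM47, RM48.
RM43 starts before RM42 ends → RM42 and RM43 overlap.
RM45 starts after RM42 ends, so RM42 has no further overlaps.
RM45 starts after RM43 ends, so RM43 has no further overlaps.
RM44 starts before RM45 ends → RM45 and RM44 overlap.
RM46 starts after RM45 ends, so RM45 has no further overlaps.
RM46 starts after RM44 ends, so RM44 has no further overlaps.
RM47 starts after RM46 ends, so RM46 has no further overlaps.
RM48 starts after RM47 ends.
Overlapping pairs: RM42 & RM43, RM44 & RM45 — 2 in total.

2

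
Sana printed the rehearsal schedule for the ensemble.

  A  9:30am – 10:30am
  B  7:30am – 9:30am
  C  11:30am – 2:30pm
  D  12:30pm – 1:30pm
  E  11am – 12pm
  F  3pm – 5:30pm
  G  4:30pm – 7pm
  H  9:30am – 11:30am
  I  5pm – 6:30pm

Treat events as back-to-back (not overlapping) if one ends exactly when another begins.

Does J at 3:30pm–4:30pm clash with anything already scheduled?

Yes — it overlaps F

B: ends 9:30am at or before J starts 3:30pm → clear.
A: ends 10:30am at or before J starts 3:30pm → clear.
H: ends 11:30am at or before J starts 3:30pm → clear.
E: ends 12pm at or before J starts 3:30pm → clear.
C: ends 2:30pm at or before J starts 3:30pm → clear.
D: ends 1:30pm at or before J starts 3:30pm → clear.
F: starts 3pm before J ends 4:30pm, and ends 5:30pm after J starts 3:30pm → overlap.
G: starts 4:30pm at or after J ends 4:30pm → clear.
I: starts 5pm at or after J ends 4:30pm → clear.
J overlaps F.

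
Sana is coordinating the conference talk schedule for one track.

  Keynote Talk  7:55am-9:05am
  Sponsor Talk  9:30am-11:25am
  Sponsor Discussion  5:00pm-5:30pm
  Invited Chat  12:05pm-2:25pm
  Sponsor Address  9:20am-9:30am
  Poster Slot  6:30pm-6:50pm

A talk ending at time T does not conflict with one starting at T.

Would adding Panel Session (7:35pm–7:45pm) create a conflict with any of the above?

No — it doesn't clash with anything

Keynote Talk: ends 9:05am at or before Panel Session starts 7:35pm → clear.
Sponsor Address: ends 9:30am at or before Panel Session starts 7:35pm → clear.
Sponsor Talk: ends 11:25am at or before Panel Session starts 7:35pm → clear.
Invited Chat: ends 2:25pm at or before Panel Session starts 7:35pm → clear.
Sponsor Discussion: ends 5:30pm at or before Panel Session starts 7:35pm → clear.
Poster Slot: ends 6:50pm at or before Panel Session starts 7:35pm → clear.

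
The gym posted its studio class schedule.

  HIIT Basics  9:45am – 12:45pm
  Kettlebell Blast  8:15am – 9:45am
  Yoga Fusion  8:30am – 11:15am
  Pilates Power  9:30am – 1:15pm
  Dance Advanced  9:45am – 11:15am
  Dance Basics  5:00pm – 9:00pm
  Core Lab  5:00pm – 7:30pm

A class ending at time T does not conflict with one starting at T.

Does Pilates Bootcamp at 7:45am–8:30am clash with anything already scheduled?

Kettlebell Blast: starts 8:15am before Pilates Bootcamp ends 8:30am, and ends 9:45am after Pilates Bootcamp starts 7:45am → overlap.
Yoga Fusion: starts 8:30am at or after Pilates Bootcamp ends 8:30am → clear.
Pilates Power: starts 9:30am at or after Pilates Bootcamp ends 8:30am → clear.
HIIT Basics: starts 9:45am at or after Pilates Bootcamp ends 8:30am → clear.
Dance Advanced: starts 9:45am at or after Pilates Bootcamp ends 8:30am → clear.
Dance Basics: starts 5:00pm at or after Pilates Bootcamp ends 8:30am → clear.
Core Lab: starts 5:00pm at or after Pilates Bootcamp ends 8:30am → clear.
Pilates Bootcamp overlaps Kettlebell Blast.

Yes — it overlaps Kettlebell Blast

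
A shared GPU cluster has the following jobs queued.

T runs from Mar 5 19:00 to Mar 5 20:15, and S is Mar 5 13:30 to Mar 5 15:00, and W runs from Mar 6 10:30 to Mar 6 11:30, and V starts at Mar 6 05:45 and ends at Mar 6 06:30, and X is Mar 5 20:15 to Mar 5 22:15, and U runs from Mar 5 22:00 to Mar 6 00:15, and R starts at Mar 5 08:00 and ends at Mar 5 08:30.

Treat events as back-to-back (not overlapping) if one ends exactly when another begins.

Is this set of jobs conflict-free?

No

Sorted by start: R, S, T, X, U, V, W.
S starts after R ends, so R has no further overlaps.
T starts after S ends, so S has no further overlaps.
X starts exactly when T ends (back-to-back, no overlap), so T has no further overlaps.
U starts before X ends → X and U overlap.
That's a conflict, so the schedule is not conflict-free.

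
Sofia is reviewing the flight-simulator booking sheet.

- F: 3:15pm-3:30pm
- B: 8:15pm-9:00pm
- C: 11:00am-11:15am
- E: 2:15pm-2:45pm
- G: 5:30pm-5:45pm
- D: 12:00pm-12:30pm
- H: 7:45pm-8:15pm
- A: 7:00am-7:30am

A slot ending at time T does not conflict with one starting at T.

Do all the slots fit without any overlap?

Yes

Sorted by start: A, C, D, E, F, G, H, B.
C starts after A ends, so nothing later overlaps A either.
D starts after C ends, so nothing later overlaps C either.
E starts after D ends, so nothing later overlaps D either.
F starts after E ends, so nothing later overlaps E either.
G starts after F ends, so nothing later overlaps F either.
H starts after G ends, so nothing later overlaps G either.
B starts exactly when H ends (back-to-back, no overlap).
Every pair is clear; the schedule has no overlaps.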